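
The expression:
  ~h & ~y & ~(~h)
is never true.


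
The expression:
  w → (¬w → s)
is always true.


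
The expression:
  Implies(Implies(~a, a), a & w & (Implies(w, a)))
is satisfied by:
  {w: True, a: False}
  {a: False, w: False}
  {a: True, w: True}


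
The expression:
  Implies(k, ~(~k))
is always true.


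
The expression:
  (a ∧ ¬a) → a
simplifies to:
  True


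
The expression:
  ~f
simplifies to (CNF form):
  ~f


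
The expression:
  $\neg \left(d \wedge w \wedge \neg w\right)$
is always true.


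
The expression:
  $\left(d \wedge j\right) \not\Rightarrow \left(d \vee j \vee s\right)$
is never true.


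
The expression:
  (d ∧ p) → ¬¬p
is always true.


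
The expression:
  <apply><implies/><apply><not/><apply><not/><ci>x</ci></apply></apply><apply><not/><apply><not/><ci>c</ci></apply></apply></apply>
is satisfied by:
  {c: True, x: False}
  {x: False, c: False}
  {x: True, c: True}


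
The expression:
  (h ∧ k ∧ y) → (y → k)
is always true.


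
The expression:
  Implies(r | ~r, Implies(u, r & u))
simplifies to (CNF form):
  r | ~u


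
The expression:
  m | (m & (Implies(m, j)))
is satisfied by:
  {m: True}


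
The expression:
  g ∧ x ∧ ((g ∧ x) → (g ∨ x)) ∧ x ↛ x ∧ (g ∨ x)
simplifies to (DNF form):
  False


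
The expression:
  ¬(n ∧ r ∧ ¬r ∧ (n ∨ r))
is always true.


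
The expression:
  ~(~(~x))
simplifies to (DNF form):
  ~x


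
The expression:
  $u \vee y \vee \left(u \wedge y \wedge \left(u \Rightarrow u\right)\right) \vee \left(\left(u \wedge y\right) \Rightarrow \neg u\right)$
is always true.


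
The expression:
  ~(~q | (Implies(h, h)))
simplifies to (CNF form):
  False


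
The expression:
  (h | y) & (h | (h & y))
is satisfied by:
  {h: True}


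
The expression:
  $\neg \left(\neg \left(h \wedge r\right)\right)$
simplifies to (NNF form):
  $h \wedge r$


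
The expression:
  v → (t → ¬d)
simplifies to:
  ¬d ∨ ¬t ∨ ¬v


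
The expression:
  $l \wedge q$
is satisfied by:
  {q: True, l: True}


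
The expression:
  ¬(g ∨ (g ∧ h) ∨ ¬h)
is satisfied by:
  {h: True, g: False}


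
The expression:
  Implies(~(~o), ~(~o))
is always true.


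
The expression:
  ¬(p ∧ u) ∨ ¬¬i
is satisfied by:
  {i: True, p: False, u: False}
  {p: False, u: False, i: False}
  {i: True, u: True, p: False}
  {u: True, p: False, i: False}
  {i: True, p: True, u: False}
  {p: True, i: False, u: False}
  {i: True, u: True, p: True}


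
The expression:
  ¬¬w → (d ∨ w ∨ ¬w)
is always true.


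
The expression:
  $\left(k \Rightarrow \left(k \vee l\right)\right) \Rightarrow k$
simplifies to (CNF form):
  $k$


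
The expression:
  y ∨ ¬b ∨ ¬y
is always true.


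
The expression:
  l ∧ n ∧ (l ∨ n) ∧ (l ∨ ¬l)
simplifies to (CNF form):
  l ∧ n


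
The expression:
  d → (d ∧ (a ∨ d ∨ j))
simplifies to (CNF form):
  True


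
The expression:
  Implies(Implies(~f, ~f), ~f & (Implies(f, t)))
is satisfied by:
  {f: False}


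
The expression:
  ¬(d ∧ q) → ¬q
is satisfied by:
  {d: True, q: False}
  {q: False, d: False}
  {q: True, d: True}


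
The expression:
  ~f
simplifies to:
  ~f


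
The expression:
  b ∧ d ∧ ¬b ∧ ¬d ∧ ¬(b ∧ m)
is never true.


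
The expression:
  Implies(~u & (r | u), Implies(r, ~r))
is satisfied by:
  {u: True, r: False}
  {r: False, u: False}
  {r: True, u: True}


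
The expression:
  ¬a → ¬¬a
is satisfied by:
  {a: True}


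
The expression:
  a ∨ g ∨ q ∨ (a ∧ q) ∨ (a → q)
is always true.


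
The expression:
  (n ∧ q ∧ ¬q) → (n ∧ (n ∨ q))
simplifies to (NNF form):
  True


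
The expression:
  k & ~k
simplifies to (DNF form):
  False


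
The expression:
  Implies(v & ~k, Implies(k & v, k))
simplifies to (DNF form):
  True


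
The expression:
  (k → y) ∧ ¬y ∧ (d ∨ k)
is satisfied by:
  {d: True, k: False, y: False}


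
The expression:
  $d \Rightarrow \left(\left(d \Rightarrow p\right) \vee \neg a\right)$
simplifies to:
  $p \vee \neg a \vee \neg d$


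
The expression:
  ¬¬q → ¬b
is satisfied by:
  {q: False, b: False}
  {b: True, q: False}
  {q: True, b: False}


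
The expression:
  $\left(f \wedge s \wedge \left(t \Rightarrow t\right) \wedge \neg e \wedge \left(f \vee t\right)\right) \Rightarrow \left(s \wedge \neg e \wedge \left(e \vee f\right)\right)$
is always true.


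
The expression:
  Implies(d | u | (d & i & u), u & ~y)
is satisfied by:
  {y: False, d: False, u: False}
  {u: True, y: False, d: False}
  {u: True, d: True, y: False}
  {y: True, d: False, u: False}


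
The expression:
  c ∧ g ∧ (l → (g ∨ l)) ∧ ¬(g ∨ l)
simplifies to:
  False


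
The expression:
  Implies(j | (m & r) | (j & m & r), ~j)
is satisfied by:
  {j: False}


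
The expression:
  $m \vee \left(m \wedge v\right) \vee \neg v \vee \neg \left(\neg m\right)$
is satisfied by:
  {m: True, v: False}
  {v: False, m: False}
  {v: True, m: True}


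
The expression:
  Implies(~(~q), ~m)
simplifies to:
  ~m | ~q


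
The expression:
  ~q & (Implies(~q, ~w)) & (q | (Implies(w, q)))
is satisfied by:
  {q: False, w: False}


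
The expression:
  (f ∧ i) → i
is always true.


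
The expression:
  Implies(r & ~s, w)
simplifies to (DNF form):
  s | w | ~r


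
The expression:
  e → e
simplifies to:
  True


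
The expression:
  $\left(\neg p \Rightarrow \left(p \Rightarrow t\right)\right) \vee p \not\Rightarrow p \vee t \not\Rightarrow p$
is always true.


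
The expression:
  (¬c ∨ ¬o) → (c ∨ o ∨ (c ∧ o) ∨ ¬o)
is always true.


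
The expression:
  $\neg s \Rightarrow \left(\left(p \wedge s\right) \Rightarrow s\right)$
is always true.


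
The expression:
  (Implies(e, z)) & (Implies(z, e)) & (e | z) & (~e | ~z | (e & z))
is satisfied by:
  {z: True, e: True}


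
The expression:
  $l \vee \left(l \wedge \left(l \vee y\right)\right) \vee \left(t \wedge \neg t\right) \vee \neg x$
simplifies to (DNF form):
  $l \vee \neg x$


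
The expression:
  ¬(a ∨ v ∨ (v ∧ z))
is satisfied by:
  {v: False, a: False}


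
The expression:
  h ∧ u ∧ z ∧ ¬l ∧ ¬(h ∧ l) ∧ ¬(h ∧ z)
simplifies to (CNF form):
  False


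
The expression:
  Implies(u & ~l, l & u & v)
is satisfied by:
  {l: True, u: False}
  {u: False, l: False}
  {u: True, l: True}


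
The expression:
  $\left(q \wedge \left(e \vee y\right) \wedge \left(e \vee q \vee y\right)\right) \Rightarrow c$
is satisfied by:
  {c: True, y: False, e: False, q: False}
  {c: True, e: True, y: False, q: False}
  {c: True, y: True, e: False, q: False}
  {c: True, e: True, y: True, q: False}
  {c: False, y: False, e: False, q: False}
  {e: True, c: False, y: False, q: False}
  {y: True, c: False, e: False, q: False}
  {e: True, y: True, c: False, q: False}
  {q: True, c: True, y: False, e: False}
  {q: True, e: True, c: True, y: False}
  {q: True, c: True, y: True, e: False}
  {q: True, e: True, c: True, y: True}
  {q: True, c: False, y: False, e: False}


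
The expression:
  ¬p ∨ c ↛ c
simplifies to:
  ¬p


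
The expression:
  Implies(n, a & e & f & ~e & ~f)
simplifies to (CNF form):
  ~n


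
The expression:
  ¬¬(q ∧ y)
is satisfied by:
  {y: True, q: True}


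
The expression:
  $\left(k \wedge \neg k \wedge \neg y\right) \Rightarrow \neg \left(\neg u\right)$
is always true.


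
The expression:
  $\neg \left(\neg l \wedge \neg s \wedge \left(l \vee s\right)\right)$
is always true.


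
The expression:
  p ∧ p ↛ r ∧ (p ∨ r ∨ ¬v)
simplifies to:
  p ∧ ¬r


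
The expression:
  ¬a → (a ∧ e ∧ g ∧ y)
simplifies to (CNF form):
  a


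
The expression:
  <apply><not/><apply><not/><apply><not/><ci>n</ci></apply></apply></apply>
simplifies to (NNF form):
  <apply><not/><ci>n</ci></apply>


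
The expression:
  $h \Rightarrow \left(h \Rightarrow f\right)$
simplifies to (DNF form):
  $f \vee \neg h$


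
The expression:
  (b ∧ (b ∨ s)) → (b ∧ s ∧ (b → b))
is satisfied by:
  {s: True, b: False}
  {b: False, s: False}
  {b: True, s: True}


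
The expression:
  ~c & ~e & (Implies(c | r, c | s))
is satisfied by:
  {s: True, e: False, c: False, r: False}
  {r: False, e: False, s: False, c: False}
  {r: True, s: True, e: False, c: False}


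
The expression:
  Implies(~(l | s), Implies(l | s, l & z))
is always true.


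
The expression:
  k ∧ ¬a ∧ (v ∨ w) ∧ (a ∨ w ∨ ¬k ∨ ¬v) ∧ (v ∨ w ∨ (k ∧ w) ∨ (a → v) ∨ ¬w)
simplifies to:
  k ∧ w ∧ ¬a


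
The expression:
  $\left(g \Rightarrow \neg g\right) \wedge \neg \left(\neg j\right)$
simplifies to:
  $j \wedge \neg g$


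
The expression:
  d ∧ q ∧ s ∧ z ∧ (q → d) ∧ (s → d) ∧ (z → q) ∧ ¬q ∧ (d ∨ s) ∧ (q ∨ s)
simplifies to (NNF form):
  False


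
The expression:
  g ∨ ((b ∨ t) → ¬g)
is always true.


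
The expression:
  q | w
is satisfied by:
  {q: True, w: True}
  {q: True, w: False}
  {w: True, q: False}


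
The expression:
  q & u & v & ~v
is never true.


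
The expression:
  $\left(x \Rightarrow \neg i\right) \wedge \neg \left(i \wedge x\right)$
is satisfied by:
  {x: False, i: False}
  {i: True, x: False}
  {x: True, i: False}


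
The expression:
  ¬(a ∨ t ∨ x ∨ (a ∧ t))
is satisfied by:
  {x: False, t: False, a: False}


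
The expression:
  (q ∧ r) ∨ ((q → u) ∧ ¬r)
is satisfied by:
  {u: True, q: False, r: False}
  {q: False, r: False, u: False}
  {u: True, q: True, r: False}
  {r: True, u: True, q: True}
  {r: True, q: True, u: False}


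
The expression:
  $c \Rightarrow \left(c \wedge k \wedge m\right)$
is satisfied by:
  {m: True, k: True, c: False}
  {m: True, k: False, c: False}
  {k: True, m: False, c: False}
  {m: False, k: False, c: False}
  {m: True, c: True, k: True}


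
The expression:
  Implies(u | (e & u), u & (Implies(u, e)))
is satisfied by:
  {e: True, u: False}
  {u: False, e: False}
  {u: True, e: True}


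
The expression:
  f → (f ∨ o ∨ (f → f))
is always true.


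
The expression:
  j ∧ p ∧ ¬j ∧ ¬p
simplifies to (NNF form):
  False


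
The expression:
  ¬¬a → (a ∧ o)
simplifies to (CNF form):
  o ∨ ¬a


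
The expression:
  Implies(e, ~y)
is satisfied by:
  {e: False, y: False}
  {y: True, e: False}
  {e: True, y: False}


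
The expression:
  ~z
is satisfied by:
  {z: False}


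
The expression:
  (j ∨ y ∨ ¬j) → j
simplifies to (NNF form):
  j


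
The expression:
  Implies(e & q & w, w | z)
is always true.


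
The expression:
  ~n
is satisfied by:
  {n: False}


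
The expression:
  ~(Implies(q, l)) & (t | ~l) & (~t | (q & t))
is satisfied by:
  {q: True, l: False}


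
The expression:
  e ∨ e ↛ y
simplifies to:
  e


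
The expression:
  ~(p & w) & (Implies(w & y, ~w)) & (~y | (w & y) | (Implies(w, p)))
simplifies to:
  ~w | (~p & ~y)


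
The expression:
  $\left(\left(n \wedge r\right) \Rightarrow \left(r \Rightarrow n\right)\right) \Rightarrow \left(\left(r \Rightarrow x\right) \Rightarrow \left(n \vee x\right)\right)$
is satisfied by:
  {r: True, n: True, x: True}
  {r: True, n: True, x: False}
  {r: True, x: True, n: False}
  {r: True, x: False, n: False}
  {n: True, x: True, r: False}
  {n: True, x: False, r: False}
  {x: True, n: False, r: False}


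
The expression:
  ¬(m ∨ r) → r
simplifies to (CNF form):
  m ∨ r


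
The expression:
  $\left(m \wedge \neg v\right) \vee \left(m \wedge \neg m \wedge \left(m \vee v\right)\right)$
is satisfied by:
  {m: True, v: False}


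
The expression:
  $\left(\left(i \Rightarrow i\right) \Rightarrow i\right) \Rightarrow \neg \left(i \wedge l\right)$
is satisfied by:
  {l: False, i: False}
  {i: True, l: False}
  {l: True, i: False}


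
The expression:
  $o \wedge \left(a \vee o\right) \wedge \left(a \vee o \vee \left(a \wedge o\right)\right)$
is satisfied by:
  {o: True}


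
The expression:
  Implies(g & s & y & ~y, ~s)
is always true.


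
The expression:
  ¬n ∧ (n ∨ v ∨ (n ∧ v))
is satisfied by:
  {v: True, n: False}


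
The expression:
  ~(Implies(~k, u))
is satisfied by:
  {u: False, k: False}


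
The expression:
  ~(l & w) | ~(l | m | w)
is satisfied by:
  {l: False, w: False}
  {w: True, l: False}
  {l: True, w: False}


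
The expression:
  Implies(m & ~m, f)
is always true.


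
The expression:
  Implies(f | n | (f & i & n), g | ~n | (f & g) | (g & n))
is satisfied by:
  {g: True, n: False}
  {n: False, g: False}
  {n: True, g: True}


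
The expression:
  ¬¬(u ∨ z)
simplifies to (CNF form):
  u ∨ z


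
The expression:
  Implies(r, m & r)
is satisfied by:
  {m: True, r: False}
  {r: False, m: False}
  {r: True, m: True}


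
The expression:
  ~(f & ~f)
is always true.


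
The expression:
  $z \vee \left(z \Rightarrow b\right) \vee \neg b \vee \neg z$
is always true.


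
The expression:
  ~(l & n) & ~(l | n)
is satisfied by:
  {n: False, l: False}


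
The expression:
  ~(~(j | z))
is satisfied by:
  {z: True, j: True}
  {z: True, j: False}
  {j: True, z: False}


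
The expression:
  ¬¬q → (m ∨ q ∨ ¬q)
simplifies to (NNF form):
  True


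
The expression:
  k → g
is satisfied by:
  {g: True, k: False}
  {k: False, g: False}
  {k: True, g: True}


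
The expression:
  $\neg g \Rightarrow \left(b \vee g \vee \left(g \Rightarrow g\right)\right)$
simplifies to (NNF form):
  $\text{True}$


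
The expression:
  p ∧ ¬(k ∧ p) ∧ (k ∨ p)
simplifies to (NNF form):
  p ∧ ¬k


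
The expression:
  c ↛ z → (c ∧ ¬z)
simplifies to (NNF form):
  True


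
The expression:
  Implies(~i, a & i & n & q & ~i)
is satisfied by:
  {i: True}


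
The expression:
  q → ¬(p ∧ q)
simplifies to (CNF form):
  ¬p ∨ ¬q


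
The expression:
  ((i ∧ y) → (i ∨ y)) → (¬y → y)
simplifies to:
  y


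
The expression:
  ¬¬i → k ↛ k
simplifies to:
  ¬i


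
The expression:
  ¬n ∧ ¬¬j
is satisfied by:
  {j: True, n: False}


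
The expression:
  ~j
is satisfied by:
  {j: False}


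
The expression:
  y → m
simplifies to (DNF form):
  m ∨ ¬y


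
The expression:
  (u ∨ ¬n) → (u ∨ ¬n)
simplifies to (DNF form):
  True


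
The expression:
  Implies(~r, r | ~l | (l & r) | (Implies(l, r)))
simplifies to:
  r | ~l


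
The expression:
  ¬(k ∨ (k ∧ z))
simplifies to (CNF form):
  ¬k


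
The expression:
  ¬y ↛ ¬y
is never true.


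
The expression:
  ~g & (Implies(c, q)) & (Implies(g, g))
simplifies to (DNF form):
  (q & ~g) | (~c & ~g)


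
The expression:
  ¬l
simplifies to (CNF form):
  ¬l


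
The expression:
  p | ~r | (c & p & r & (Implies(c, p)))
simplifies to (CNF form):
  p | ~r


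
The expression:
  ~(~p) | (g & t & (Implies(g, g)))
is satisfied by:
  {g: True, p: True, t: True}
  {g: True, p: True, t: False}
  {p: True, t: True, g: False}
  {p: True, t: False, g: False}
  {g: True, t: True, p: False}


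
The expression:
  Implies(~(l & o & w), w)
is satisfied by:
  {w: True}


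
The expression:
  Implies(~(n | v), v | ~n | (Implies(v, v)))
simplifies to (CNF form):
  True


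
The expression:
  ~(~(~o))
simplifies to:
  ~o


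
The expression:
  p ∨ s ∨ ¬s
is always true.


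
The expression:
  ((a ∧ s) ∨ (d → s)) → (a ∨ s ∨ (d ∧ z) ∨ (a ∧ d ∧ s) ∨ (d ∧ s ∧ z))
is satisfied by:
  {a: True, d: True, s: True}
  {a: True, d: True, s: False}
  {a: True, s: True, d: False}
  {a: True, s: False, d: False}
  {d: True, s: True, a: False}
  {d: True, s: False, a: False}
  {s: True, d: False, a: False}


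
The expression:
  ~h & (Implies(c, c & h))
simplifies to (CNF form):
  ~c & ~h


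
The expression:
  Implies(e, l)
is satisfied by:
  {l: True, e: False}
  {e: False, l: False}
  {e: True, l: True}


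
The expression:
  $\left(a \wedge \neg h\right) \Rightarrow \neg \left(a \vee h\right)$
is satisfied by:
  {h: True, a: False}
  {a: False, h: False}
  {a: True, h: True}


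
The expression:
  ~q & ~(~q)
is never true.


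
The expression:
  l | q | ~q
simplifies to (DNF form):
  True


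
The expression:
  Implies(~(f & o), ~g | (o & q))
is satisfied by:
  {q: True, f: True, o: True, g: False}
  {q: True, o: True, f: False, g: False}
  {f: True, o: True, q: False, g: False}
  {o: True, q: False, f: False, g: False}
  {f: True, q: True, o: False, g: False}
  {q: True, o: False, f: False, g: False}
  {f: True, q: False, o: False, g: False}
  {q: False, o: False, f: False, g: False}
  {g: True, q: True, o: True, f: True}
  {g: True, q: True, o: True, f: False}
  {g: True, o: True, f: True, q: False}


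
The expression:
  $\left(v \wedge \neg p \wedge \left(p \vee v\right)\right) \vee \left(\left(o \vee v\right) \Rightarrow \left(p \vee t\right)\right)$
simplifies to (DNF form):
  $p \vee t \vee v \vee \neg o$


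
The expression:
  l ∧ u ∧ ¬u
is never true.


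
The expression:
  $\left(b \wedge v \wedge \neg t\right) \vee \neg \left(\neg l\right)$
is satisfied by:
  {l: True, b: True, v: True, t: False}
  {l: True, b: True, v: False, t: False}
  {l: True, v: True, b: False, t: False}
  {l: True, v: False, b: False, t: False}
  {t: True, l: True, b: True, v: True}
  {t: True, l: True, b: True, v: False}
  {t: True, l: True, b: False, v: True}
  {t: True, l: True, b: False, v: False}
  {b: True, v: True, l: False, t: False}


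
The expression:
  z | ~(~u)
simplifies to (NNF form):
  u | z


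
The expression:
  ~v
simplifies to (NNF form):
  ~v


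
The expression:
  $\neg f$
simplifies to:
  $\neg f$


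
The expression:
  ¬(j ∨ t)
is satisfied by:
  {t: False, j: False}


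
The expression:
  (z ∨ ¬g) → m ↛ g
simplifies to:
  (g ∧ ¬z) ∨ (m ∧ ¬g)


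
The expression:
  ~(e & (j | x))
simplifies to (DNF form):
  ~e | (~j & ~x)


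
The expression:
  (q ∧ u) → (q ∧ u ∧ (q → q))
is always true.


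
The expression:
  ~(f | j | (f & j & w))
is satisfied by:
  {f: False, j: False}


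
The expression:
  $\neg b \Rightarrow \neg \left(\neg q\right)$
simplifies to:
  $b \vee q$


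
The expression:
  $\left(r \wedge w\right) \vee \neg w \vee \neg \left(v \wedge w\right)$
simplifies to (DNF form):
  $r \vee \neg v \vee \neg w$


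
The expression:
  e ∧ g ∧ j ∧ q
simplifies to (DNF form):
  e ∧ g ∧ j ∧ q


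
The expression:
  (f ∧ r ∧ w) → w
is always true.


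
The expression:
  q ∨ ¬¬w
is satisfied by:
  {q: True, w: True}
  {q: True, w: False}
  {w: True, q: False}


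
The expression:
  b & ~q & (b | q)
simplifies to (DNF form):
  b & ~q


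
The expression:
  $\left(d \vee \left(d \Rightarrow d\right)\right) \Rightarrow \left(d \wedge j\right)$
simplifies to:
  $d \wedge j$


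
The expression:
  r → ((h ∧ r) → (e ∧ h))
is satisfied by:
  {e: True, h: False, r: False}
  {h: False, r: False, e: False}
  {r: True, e: True, h: False}
  {r: True, h: False, e: False}
  {e: True, h: True, r: False}
  {h: True, e: False, r: False}
  {r: True, h: True, e: True}


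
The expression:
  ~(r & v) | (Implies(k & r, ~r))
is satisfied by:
  {k: False, r: False, v: False}
  {v: True, k: False, r: False}
  {r: True, k: False, v: False}
  {v: True, r: True, k: False}
  {k: True, v: False, r: False}
  {v: True, k: True, r: False}
  {r: True, k: True, v: False}


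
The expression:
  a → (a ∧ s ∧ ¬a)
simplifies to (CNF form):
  ¬a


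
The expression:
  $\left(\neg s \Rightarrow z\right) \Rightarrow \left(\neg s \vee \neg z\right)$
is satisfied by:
  {s: False, z: False}
  {z: True, s: False}
  {s: True, z: False}


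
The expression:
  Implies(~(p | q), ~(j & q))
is always true.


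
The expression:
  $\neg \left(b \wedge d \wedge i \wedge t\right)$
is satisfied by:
  {t: False, d: False, b: False, i: False}
  {i: True, t: False, d: False, b: False}
  {b: True, t: False, d: False, i: False}
  {i: True, b: True, t: False, d: False}
  {d: True, i: False, t: False, b: False}
  {i: True, d: True, t: False, b: False}
  {b: True, d: True, i: False, t: False}
  {i: True, b: True, d: True, t: False}
  {t: True, b: False, d: False, i: False}
  {i: True, t: True, b: False, d: False}
  {b: True, t: True, i: False, d: False}
  {i: True, b: True, t: True, d: False}
  {d: True, t: True, b: False, i: False}
  {i: True, d: True, t: True, b: False}
  {b: True, d: True, t: True, i: False}


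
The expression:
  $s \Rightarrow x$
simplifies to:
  $x \vee \neg s$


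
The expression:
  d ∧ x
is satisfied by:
  {d: True, x: True}


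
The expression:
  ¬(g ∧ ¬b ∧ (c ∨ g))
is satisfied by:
  {b: True, g: False}
  {g: False, b: False}
  {g: True, b: True}


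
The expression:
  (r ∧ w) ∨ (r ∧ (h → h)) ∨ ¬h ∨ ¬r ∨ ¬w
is always true.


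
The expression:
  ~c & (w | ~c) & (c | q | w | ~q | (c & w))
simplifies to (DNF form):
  ~c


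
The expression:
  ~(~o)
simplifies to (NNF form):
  o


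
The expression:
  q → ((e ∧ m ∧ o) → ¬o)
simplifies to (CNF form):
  ¬e ∨ ¬m ∨ ¬o ∨ ¬q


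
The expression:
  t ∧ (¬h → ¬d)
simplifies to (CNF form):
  t ∧ (h ∨ ¬d)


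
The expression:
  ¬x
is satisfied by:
  {x: False}


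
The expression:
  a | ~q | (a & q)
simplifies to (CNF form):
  a | ~q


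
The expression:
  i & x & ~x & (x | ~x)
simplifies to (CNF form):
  False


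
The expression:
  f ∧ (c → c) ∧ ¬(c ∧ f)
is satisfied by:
  {f: True, c: False}


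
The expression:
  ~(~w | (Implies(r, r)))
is never true.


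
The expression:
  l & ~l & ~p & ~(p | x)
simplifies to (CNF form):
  False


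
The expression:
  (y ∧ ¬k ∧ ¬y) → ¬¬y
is always true.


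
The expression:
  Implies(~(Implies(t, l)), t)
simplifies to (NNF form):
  True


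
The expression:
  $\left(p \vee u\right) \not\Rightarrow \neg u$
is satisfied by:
  {u: True}


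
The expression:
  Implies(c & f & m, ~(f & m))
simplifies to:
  ~c | ~f | ~m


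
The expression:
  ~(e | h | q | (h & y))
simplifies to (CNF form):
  ~e & ~h & ~q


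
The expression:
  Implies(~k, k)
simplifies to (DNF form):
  k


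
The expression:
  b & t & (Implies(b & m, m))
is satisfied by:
  {t: True, b: True}


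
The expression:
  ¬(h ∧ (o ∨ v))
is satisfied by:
  {v: False, h: False, o: False}
  {o: True, v: False, h: False}
  {v: True, o: False, h: False}
  {o: True, v: True, h: False}
  {h: True, o: False, v: False}


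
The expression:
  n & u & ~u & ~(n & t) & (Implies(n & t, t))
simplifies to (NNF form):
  False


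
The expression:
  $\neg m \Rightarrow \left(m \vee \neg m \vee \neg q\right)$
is always true.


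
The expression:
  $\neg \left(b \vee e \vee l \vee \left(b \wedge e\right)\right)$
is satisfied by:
  {e: False, l: False, b: False}


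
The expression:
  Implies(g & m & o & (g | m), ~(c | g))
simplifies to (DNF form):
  ~g | ~m | ~o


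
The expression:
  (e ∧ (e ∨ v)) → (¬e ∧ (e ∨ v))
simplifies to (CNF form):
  ¬e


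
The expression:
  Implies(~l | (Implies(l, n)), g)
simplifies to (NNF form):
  g | (l & ~n)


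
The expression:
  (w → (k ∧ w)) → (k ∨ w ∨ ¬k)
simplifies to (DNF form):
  True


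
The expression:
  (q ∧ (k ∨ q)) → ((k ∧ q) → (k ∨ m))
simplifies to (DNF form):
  True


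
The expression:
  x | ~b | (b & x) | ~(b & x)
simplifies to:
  True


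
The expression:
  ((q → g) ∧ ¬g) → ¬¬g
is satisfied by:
  {q: True, g: True}
  {q: True, g: False}
  {g: True, q: False}


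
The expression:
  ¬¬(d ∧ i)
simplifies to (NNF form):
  d ∧ i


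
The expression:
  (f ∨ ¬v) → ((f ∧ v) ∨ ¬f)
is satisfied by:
  {v: True, f: False}
  {f: False, v: False}
  {f: True, v: True}


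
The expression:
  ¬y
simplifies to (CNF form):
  ¬y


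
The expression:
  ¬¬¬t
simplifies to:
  ¬t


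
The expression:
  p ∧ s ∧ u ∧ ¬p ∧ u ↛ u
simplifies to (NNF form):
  False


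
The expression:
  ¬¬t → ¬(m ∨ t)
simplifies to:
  ¬t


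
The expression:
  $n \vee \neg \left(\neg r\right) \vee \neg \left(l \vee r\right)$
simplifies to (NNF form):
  $n \vee r \vee \neg l$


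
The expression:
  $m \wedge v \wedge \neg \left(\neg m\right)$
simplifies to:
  $m \wedge v$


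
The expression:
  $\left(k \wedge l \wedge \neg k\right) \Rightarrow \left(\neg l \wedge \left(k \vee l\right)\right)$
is always true.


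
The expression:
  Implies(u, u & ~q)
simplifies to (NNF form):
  ~q | ~u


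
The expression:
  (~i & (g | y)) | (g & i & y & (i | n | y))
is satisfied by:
  {g: True, y: True, i: False}
  {g: True, y: False, i: False}
  {y: True, g: False, i: False}
  {i: True, g: True, y: True}


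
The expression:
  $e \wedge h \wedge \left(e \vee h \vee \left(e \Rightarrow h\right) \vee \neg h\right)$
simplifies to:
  $e \wedge h$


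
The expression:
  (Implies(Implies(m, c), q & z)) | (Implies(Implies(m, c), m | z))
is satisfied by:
  {z: True, m: True}
  {z: True, m: False}
  {m: True, z: False}


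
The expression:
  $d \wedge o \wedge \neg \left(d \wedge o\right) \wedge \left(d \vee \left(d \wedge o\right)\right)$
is never true.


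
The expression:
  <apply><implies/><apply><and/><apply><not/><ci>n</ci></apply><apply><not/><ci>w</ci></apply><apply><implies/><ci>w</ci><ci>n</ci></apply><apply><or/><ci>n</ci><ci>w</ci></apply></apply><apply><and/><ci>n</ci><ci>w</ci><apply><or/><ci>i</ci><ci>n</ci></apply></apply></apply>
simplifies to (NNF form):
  <true/>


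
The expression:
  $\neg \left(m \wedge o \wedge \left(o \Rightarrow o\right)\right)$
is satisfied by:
  {m: False, o: False}
  {o: True, m: False}
  {m: True, o: False}


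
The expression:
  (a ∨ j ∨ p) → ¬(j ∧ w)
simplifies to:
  ¬j ∨ ¬w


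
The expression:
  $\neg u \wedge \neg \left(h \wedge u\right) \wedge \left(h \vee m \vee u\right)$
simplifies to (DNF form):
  $\left(h \wedge \neg u\right) \vee \left(m \wedge \neg u\right)$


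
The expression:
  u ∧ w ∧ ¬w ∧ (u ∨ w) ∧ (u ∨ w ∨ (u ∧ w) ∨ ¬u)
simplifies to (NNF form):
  False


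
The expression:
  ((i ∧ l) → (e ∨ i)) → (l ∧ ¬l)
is never true.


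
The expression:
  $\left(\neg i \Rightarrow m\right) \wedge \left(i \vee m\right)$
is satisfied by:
  {i: True, m: True}
  {i: True, m: False}
  {m: True, i: False}


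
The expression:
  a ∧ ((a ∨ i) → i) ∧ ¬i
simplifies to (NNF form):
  False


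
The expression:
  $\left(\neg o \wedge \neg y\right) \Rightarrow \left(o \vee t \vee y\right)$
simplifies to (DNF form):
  $o \vee t \vee y$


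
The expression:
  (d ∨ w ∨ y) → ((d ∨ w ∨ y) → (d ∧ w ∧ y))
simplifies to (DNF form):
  (d ∧ w ∧ y) ∨ (d ∧ w ∧ ¬w) ∨ (d ∧ y ∧ ¬d) ∨ (d ∧ ¬d ∧ ¬w) ∨ (w ∧ y ∧ ¬y) ∨ (w ∧ ¬w ∧ ¬y) ∨ (y ∧ ¬d ∧ ¬y) ∨ (¬d ∧ ¬w ∧ ¬y)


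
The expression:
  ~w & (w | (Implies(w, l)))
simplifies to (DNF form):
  ~w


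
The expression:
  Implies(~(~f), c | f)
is always true.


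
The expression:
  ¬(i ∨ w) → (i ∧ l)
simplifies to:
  i ∨ w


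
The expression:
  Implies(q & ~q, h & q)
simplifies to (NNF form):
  True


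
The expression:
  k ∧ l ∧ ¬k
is never true.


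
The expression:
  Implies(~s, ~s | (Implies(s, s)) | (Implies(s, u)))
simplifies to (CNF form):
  True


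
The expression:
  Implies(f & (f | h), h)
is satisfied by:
  {h: True, f: False}
  {f: False, h: False}
  {f: True, h: True}


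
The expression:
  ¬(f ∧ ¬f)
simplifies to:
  True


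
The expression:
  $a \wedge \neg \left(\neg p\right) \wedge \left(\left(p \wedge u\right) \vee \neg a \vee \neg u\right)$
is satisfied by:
  {a: True, p: True}


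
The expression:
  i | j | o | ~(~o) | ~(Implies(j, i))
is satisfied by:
  {i: True, o: True, j: True}
  {i: True, o: True, j: False}
  {i: True, j: True, o: False}
  {i: True, j: False, o: False}
  {o: True, j: True, i: False}
  {o: True, j: False, i: False}
  {j: True, o: False, i: False}


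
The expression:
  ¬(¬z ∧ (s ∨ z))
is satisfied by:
  {z: True, s: False}
  {s: False, z: False}
  {s: True, z: True}


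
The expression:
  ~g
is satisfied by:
  {g: False}


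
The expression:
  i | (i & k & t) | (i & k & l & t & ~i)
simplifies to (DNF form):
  i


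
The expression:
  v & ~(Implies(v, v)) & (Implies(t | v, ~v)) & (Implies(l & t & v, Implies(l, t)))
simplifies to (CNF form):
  False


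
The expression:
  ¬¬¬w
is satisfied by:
  {w: False}


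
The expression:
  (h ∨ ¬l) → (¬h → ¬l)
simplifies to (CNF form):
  True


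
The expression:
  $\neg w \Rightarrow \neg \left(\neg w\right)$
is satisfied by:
  {w: True}


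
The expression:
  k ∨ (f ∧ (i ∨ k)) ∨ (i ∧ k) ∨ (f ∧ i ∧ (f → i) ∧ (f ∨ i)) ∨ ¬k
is always true.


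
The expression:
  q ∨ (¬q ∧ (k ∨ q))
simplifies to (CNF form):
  k ∨ q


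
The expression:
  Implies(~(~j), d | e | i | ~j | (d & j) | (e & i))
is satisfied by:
  {i: True, d: True, e: True, j: False}
  {i: True, d: True, e: False, j: False}
  {i: True, e: True, d: False, j: False}
  {i: True, e: False, d: False, j: False}
  {d: True, e: True, i: False, j: False}
  {d: True, i: False, e: False, j: False}
  {d: False, e: True, i: False, j: False}
  {d: False, i: False, e: False, j: False}
  {i: True, j: True, d: True, e: True}
  {i: True, j: True, d: True, e: False}
  {i: True, j: True, e: True, d: False}
  {i: True, j: True, e: False, d: False}
  {j: True, d: True, e: True, i: False}
  {j: True, d: True, e: False, i: False}
  {j: True, e: True, d: False, i: False}


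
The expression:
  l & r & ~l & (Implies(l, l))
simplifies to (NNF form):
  False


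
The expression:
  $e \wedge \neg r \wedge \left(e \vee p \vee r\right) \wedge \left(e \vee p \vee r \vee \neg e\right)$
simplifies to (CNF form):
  $e \wedge \neg r$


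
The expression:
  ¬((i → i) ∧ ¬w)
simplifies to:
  w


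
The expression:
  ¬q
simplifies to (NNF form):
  ¬q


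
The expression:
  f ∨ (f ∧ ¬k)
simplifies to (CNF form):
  f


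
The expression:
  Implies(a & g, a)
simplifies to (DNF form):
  True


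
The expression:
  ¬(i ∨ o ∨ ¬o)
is never true.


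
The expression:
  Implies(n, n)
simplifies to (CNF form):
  True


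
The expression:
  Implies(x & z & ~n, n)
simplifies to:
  n | ~x | ~z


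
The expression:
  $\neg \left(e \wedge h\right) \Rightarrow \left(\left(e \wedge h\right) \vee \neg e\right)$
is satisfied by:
  {h: True, e: False}
  {e: False, h: False}
  {e: True, h: True}


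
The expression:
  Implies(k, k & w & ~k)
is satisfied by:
  {k: False}


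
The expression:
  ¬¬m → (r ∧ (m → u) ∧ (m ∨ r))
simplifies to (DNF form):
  (r ∧ u) ∨ ¬m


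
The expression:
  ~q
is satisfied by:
  {q: False}


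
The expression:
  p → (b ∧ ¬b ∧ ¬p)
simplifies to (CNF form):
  ¬p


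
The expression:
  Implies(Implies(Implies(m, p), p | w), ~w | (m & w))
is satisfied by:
  {m: True, w: False}
  {w: False, m: False}
  {w: True, m: True}


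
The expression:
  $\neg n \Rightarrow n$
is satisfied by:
  {n: True}


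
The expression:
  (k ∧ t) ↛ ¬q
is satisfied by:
  {t: True, q: True, k: True}


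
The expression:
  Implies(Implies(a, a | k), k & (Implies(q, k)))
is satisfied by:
  {k: True}


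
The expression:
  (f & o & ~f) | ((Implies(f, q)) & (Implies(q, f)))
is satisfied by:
  {f: False, q: False}
  {q: True, f: True}


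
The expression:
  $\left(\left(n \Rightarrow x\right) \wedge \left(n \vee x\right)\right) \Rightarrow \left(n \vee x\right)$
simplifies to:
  $\text{True}$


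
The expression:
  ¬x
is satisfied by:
  {x: False}


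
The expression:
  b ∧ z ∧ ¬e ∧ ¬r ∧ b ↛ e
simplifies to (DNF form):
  b ∧ z ∧ ¬e ∧ ¬r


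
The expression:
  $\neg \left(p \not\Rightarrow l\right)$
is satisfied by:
  {l: True, p: False}
  {p: False, l: False}
  {p: True, l: True}


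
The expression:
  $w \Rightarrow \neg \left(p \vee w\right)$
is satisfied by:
  {w: False}


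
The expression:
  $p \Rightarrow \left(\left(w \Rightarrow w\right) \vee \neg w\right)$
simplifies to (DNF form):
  $\text{True}$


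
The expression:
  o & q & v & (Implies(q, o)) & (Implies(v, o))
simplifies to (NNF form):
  o & q & v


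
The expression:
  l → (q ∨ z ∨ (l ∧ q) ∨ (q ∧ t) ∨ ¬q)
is always true.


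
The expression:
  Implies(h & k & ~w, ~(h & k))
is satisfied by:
  {w: True, h: False, k: False}
  {h: False, k: False, w: False}
  {w: True, k: True, h: False}
  {k: True, h: False, w: False}
  {w: True, h: True, k: False}
  {h: True, w: False, k: False}
  {w: True, k: True, h: True}


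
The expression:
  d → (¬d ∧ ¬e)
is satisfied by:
  {d: False}


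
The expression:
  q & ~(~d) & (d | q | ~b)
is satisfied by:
  {d: True, q: True}


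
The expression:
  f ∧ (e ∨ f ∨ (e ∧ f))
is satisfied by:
  {f: True}


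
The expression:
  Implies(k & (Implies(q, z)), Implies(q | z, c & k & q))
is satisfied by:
  {c: True, q: True, k: False, z: False}
  {c: True, q: False, k: False, z: False}
  {q: True, c: False, k: False, z: False}
  {c: False, q: False, k: False, z: False}
  {c: True, z: True, q: True, k: False}
  {c: True, z: True, q: False, k: False}
  {z: True, q: True, c: False, k: False}
  {z: True, c: False, q: False, k: False}
  {c: True, k: True, q: True, z: False}
  {c: True, k: True, q: False, z: False}
  {k: True, q: True, c: False, z: False}
  {k: True, c: False, q: False, z: False}
  {c: True, z: True, k: True, q: True}


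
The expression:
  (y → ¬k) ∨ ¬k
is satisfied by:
  {k: False, y: False}
  {y: True, k: False}
  {k: True, y: False}


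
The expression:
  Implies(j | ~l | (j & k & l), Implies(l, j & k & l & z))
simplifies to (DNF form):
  ~j | ~l | (k & z)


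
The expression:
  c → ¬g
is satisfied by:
  {g: False, c: False}
  {c: True, g: False}
  {g: True, c: False}


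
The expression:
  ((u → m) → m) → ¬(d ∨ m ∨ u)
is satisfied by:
  {u: False, m: False}


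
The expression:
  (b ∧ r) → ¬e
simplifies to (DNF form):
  ¬b ∨ ¬e ∨ ¬r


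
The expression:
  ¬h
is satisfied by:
  {h: False}


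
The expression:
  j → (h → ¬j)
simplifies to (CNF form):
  ¬h ∨ ¬j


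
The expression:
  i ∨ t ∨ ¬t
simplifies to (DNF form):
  True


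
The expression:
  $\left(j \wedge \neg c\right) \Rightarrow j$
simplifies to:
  $\text{True}$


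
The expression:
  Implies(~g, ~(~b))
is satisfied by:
  {b: True, g: True}
  {b: True, g: False}
  {g: True, b: False}


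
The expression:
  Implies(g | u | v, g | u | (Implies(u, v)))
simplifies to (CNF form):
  True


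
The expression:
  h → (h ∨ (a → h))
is always true.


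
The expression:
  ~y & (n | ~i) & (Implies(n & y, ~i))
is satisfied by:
  {n: True, i: False, y: False}
  {i: False, y: False, n: False}
  {n: True, i: True, y: False}


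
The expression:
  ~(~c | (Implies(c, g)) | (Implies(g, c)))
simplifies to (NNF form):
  False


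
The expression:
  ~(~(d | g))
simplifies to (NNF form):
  d | g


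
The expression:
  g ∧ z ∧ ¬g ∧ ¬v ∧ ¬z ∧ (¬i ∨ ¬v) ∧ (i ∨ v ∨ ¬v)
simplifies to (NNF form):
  False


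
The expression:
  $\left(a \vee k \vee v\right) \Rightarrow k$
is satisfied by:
  {k: True, v: False, a: False}
  {a: True, k: True, v: False}
  {k: True, v: True, a: False}
  {a: True, k: True, v: True}
  {a: False, v: False, k: False}


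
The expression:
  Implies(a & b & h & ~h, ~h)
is always true.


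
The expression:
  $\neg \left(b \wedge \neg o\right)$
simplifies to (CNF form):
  $o \vee \neg b$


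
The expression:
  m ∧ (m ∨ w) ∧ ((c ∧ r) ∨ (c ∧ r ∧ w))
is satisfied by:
  {r: True, m: True, c: True}


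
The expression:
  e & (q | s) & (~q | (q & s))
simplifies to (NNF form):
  e & s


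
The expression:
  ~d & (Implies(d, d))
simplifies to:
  ~d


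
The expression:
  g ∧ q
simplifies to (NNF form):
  g ∧ q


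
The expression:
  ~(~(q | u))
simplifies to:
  q | u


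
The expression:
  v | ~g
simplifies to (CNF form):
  v | ~g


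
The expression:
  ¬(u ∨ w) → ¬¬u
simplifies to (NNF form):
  u ∨ w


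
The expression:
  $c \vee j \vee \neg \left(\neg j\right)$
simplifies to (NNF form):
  $c \vee j$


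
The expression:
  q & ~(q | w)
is never true.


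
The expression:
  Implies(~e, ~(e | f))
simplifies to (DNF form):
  e | ~f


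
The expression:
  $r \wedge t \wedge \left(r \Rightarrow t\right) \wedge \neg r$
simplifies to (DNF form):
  $\text{False}$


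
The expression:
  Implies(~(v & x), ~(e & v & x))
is always true.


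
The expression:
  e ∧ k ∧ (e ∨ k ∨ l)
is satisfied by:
  {e: True, k: True}


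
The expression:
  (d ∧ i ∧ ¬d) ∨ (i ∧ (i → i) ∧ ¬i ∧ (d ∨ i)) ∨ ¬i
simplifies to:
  ¬i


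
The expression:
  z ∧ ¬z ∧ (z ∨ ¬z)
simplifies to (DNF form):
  False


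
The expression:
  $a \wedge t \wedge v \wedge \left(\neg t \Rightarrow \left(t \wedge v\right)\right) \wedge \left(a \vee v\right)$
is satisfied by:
  {t: True, a: True, v: True}


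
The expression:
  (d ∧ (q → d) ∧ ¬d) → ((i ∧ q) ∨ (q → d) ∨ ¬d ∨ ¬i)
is always true.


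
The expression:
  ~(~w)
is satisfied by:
  {w: True}


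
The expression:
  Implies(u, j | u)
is always true.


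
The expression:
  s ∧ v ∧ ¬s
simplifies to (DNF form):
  False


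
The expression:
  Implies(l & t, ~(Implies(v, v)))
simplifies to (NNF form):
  ~l | ~t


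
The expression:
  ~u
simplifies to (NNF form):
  ~u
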